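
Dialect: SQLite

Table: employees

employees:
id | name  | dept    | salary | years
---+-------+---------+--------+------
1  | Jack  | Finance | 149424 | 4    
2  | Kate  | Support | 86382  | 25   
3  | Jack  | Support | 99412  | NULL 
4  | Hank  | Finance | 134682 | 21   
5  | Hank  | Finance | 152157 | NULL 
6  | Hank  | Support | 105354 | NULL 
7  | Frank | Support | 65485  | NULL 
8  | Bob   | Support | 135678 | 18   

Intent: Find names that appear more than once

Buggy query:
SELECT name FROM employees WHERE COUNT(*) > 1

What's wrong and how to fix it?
Bug: WHERE can't reference COUNT(*); aggregates are computed after WHERE

Fix: GROUP BY name, then filter groups with HAVING COUNT(*) > 1

Corrected query:
SELECT name FROM employees GROUP BY name HAVING COUNT(*) > 1

Result:
name
----
Hank
Jack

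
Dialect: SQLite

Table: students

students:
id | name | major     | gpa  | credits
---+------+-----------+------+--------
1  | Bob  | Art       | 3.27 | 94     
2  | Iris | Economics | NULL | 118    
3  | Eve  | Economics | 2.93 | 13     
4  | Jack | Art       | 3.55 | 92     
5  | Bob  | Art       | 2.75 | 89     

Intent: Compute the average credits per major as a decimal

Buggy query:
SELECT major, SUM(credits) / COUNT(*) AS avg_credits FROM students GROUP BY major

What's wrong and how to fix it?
Bug: Both operands are integers, so '/' performs integer division and truncates

Fix: Cast one side to REAL so the division keeps the fractional part

Corrected query:
SELECT major, SUM(credits) * 1.0 / COUNT(*) AS avg_credits FROM students GROUP BY major

Result:
major     | avg_credits
----------+------------
Art       | 91.666667  
Economics | 65.5       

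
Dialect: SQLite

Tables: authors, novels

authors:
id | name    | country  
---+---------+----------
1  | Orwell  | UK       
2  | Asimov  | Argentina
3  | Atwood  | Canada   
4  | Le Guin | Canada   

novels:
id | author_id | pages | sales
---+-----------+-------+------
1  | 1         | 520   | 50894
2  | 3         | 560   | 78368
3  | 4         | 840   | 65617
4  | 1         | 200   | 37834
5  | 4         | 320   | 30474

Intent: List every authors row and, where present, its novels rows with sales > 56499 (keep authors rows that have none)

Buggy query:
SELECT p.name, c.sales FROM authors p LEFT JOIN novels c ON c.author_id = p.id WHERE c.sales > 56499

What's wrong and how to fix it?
Bug: Filtering c.sales in WHERE discards the NULL rows produced by LEFT JOIN, turning it into an inner join

Fix: Move the right-table condition into the ON clause so unmatched parents are kept

Corrected query:
SELECT p.name, c.sales FROM authors p LEFT JOIN novels c ON c.author_id = p.id AND c.sales > 56499

Result:
name    | sales
--------+------
Orwell  | NULL 
Asimov  | NULL 
Atwood  | 78368
Le Guin | 65617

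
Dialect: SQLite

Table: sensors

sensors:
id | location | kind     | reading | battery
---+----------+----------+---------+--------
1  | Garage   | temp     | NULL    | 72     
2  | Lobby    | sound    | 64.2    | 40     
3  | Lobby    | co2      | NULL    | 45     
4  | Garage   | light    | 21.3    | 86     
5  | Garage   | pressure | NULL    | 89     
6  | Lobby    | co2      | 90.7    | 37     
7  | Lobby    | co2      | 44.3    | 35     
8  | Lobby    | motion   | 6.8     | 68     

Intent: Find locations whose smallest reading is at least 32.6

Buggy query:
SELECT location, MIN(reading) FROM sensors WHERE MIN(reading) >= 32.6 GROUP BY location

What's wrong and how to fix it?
Bug: Aggregates like MIN are computed per group after WHERE runs

Fix: Use HAVING for the per-group MIN condition

Corrected query:
SELECT location, MIN(reading) FROM sensors GROUP BY location HAVING MIN(reading) >= 32.6

Result:
(no rows)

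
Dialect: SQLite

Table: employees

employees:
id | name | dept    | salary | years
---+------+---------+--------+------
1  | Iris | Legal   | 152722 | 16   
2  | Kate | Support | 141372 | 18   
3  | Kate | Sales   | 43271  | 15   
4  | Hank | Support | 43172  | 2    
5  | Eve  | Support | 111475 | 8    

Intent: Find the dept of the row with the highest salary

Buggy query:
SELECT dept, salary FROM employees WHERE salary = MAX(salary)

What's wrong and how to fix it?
Bug: WHERE is evaluated per row; an aggregate over the whole table isn't defined there

Fix: Wrap MAX in a scalar subquery so WHERE compares against a single value

Corrected query:
SELECT dept, salary FROM employees WHERE salary = (SELECT MAX(salary) FROM employees)

Result:
dept  | salary
------+-------
Legal | 152722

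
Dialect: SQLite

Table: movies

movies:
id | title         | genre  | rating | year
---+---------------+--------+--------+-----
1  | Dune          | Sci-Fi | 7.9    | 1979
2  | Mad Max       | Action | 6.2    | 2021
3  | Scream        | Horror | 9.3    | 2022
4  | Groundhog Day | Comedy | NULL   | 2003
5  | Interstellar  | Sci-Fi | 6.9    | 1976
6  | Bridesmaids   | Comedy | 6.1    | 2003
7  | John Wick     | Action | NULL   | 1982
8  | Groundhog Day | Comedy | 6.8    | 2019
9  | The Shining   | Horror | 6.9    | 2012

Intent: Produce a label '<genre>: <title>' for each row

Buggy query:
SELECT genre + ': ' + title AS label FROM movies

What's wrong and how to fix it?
Bug: SQLite uses || for string concatenation; + coerces text to numbers (yielding 0)

Fix: Replace + with || to concatenate text

Corrected query:
SELECT genre || ': ' || title AS label FROM movies

Result:
label                
---------------------
Sci-Fi: Dune         
Action: Mad Max      
Horror: Scream       
Comedy: Groundhog Day
Sci-Fi: Interstellar 
Comedy: Bridesmaids  
Action: John Wick    
Comedy: Groundhog Day
Horror: The Shining  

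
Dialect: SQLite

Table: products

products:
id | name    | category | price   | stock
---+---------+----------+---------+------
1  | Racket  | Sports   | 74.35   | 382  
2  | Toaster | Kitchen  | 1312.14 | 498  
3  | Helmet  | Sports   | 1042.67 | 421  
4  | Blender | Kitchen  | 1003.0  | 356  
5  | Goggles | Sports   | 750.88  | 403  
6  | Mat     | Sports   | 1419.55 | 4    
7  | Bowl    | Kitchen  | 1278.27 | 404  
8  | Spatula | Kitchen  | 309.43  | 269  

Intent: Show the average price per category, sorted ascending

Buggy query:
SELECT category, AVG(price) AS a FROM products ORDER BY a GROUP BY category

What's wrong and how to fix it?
Bug: GROUP BY must precede ORDER BY

Fix: Reorder: SELECT … FROM … GROUP BY … ORDER BY …

Corrected query:
SELECT category, AVG(price) AS a FROM products GROUP BY category ORDER BY a

Result:
category | a       
---------+---------
Sports   | 821.8625
Kitchen  | 975.71  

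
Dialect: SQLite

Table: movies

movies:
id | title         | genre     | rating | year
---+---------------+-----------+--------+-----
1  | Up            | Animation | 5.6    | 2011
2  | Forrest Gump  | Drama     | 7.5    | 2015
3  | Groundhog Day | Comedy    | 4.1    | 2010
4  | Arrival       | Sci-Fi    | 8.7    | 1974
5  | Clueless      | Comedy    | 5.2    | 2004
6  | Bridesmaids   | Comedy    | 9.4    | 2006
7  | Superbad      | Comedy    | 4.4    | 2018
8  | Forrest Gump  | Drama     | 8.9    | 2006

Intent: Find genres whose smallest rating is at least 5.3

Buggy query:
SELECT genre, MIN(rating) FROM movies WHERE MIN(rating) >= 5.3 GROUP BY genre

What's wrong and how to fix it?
Bug: Aggregates like MIN are computed per group after WHERE runs

Fix: Use HAVING for the per-group MIN condition

Corrected query:
SELECT genre, MIN(rating) FROM movies GROUP BY genre HAVING MIN(rating) >= 5.3

Result:
genre     | MIN(rating)
----------+------------
Animation | 5.6        
Drama     | 7.5        
Sci-Fi    | 8.7        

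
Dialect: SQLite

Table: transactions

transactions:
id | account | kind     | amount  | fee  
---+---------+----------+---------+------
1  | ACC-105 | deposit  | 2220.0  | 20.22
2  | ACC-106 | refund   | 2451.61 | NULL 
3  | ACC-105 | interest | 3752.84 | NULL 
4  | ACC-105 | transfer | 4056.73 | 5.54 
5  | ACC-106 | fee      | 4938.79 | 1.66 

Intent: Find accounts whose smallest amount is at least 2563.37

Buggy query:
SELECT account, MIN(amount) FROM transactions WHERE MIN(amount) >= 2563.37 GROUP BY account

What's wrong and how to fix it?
Bug: MIN() in WHERE is a misuse of aggregate

Fix: Use HAVING for the per-group MIN condition

Corrected query:
SELECT account, MIN(amount) FROM transactions GROUP BY account HAVING MIN(amount) >= 2563.37

Result:
(no rows)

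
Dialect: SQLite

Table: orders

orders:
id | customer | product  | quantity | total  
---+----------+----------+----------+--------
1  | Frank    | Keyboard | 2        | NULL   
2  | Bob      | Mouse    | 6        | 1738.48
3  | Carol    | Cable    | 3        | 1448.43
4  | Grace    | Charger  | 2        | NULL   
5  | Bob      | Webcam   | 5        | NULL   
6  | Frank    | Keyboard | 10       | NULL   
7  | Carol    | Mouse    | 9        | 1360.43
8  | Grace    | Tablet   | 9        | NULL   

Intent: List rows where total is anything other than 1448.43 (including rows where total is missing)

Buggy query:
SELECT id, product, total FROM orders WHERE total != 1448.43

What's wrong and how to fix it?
Bug: 'total != 1448.43' is unknown when total is NULL, so NULL rows are silently excluded

Fix: Handle NULL separately with IS NULL alongside the inequality

Corrected query:
SELECT id, product, total FROM orders WHERE total != 1448.43 OR total IS NULL

Result:
id | product  | total  
---+----------+--------
1  | Keyboard | NULL   
2  | Mouse    | 1738.48
4  | Charger  | NULL   
5  | Webcam   | NULL   
6  | Keyboard | NULL   
7  | Mouse    | 1360.43
8  | Tablet   | NULL   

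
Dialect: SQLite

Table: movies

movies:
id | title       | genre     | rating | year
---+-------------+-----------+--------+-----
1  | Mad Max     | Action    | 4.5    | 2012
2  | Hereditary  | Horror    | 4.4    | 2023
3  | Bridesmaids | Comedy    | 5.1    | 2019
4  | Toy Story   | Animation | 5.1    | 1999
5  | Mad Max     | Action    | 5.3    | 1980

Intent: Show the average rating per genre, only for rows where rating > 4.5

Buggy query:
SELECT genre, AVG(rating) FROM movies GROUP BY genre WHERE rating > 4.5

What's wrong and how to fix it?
Bug: Row-level WHERE must come before GROUP BY in the clause order

Fix: Place WHERE between FROM and GROUP BY

Corrected query:
SELECT genre, AVG(rating) FROM movies WHERE rating > 4.5 GROUP BY genre

Result:
genre     | AVG(rating)
----------+------------
Action    | 5.3        
Animation | 5.1        
Comedy    | 5.1        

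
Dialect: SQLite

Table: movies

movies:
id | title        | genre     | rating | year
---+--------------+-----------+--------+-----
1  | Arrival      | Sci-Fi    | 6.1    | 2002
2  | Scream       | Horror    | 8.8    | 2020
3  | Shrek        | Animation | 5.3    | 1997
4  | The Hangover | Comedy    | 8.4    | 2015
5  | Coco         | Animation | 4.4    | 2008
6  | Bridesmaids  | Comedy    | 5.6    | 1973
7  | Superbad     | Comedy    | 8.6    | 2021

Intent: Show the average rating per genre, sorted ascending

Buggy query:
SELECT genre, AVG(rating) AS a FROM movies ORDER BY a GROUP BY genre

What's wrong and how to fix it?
Bug: GROUP BY must precede ORDER BY

Fix: Reorder: SELECT … FROM … GROUP BY … ORDER BY …

Corrected query:
SELECT genre, AVG(rating) AS a FROM movies GROUP BY genre ORDER BY a

Result:
genre     | a       
----------+---------
Animation | 4.85    
Sci-Fi    | 6.1     
Comedy    | 7.533333
Horror    | 8.8     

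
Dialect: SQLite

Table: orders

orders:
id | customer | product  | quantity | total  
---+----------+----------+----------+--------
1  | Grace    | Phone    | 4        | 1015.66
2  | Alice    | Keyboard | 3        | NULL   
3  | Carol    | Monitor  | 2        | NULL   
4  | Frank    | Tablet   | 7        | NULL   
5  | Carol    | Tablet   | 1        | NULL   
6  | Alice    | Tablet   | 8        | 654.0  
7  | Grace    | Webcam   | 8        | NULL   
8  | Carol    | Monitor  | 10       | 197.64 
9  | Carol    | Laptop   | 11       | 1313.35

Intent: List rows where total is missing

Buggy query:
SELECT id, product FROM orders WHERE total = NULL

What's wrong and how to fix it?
Bug: '= NULL' is always unknown in SQL three-valued logic, so no rows match

Fix: Replace '= NULL' with 'IS NULL'

Corrected query:
SELECT id, product FROM orders WHERE total IS NULL

Result:
id | product 
---+---------
2  | Keyboard
3  | Monitor 
4  | Tablet  
5  | Tablet  
7  | Webcam  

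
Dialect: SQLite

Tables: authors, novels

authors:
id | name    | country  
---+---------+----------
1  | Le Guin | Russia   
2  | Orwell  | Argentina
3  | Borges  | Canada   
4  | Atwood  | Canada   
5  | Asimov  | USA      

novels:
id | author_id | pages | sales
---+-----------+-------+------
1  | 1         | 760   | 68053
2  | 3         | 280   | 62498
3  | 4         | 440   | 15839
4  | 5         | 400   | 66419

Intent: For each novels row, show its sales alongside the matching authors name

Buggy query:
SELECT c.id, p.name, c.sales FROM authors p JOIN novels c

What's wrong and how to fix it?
Bug: JOIN with no ON clause produces a cartesian product; every novels row pairs with every authors row

Fix: Specify the join condition linking the foreign key to the parent id

Corrected query:
SELECT c.id, p.name, c.sales FROM authors p JOIN novels c ON c.author_id = p.id

Result:
id | name    | sales
---+---------+------
1  | Le Guin | 68053
2  | Borges  | 62498
3  | Atwood  | 15839
4  | Asimov  | 66419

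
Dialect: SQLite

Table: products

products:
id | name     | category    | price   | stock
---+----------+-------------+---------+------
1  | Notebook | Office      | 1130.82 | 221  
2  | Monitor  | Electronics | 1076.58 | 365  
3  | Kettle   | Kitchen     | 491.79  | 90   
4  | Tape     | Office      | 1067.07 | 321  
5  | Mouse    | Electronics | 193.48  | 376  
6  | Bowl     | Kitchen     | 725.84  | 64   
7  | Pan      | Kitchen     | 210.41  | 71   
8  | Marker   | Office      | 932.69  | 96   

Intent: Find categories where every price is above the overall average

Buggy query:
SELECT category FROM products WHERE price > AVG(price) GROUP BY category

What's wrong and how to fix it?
Bug: AVG() is an aggregate; it can't sit directly in WHERE

Fix: Use a subquery for AVG and a HAVING MIN(...) filter so the condition holds for every row in the group

Corrected query:
SELECT category FROM products GROUP BY category HAVING MIN(price) > (SELECT AVG(price) FROM products)

Result:
category
--------
Office  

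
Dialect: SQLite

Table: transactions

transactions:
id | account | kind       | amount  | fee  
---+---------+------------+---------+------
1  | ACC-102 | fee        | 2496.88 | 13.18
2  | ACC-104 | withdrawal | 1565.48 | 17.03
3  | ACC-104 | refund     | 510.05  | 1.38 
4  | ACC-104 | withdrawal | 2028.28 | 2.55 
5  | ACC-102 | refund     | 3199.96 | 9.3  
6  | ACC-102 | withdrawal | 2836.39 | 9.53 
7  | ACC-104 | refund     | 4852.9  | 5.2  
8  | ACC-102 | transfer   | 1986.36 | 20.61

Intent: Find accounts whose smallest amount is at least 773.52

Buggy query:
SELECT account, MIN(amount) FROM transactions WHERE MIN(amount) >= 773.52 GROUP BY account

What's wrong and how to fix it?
Bug: Aggregates like MIN are computed per group after WHERE runs

Fix: Use HAVING for the per-group MIN condition

Corrected query:
SELECT account, MIN(amount) FROM transactions GROUP BY account HAVING MIN(amount) >= 773.52

Result:
account | MIN(amount)
--------+------------
ACC-102 | 1986.36    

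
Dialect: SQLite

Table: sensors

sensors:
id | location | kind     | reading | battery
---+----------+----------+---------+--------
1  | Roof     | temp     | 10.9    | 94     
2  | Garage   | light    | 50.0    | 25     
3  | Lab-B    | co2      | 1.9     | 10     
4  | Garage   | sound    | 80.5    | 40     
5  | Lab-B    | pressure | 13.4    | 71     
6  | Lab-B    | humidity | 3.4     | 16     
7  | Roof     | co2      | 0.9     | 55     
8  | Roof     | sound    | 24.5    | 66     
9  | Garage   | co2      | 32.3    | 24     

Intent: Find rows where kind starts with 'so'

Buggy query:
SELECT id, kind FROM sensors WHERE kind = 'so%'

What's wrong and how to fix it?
Bug: '=' compares the literal string including the % character; pattern matching needs LIKE

Fix: Use LIKE for wildcard pattern matching

Corrected query:
SELECT id, kind FROM sensors WHERE kind LIKE 'so%'

Result:
id | kind 
---+------
4  | sound
8  | sound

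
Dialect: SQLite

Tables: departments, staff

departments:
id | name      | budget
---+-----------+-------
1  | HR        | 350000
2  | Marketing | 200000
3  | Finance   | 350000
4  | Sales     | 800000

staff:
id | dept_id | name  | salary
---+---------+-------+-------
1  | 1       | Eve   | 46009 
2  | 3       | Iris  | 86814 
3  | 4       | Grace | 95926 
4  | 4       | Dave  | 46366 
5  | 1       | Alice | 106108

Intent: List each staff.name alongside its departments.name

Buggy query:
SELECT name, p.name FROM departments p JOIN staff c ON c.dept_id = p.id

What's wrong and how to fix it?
Bug: 'name' exists in both joined tables, so the database can't tell which one is meant

Fix: Prefix ambiguous columns with the table alias

Corrected query:
SELECT c.name, p.name FROM departments p JOIN staff c ON c.dept_id = p.id

Result:
name  | name   
------+--------
Eve   | HR     
Iris  | Finance
Grace | Sales  
Dave  | Sales  
Alice | HR     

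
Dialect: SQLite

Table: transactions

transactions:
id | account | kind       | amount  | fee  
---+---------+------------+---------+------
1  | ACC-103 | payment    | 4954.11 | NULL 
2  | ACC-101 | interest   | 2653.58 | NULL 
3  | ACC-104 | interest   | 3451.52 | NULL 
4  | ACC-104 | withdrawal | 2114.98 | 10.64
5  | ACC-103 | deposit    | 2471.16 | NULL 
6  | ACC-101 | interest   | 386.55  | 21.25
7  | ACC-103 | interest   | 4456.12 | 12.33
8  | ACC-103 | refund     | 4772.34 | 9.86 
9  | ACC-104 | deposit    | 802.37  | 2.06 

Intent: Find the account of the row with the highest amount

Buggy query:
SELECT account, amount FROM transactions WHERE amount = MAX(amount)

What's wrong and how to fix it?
Bug: MAX(amount) is an aggregate and cannot be used directly in WHERE

Fix: Wrap MAX in a scalar subquery so WHERE compares against a single value

Corrected query:
SELECT account, amount FROM transactions WHERE amount = (SELECT MAX(amount) FROM transactions)

Result:
account | amount 
--------+--------
ACC-103 | 4954.11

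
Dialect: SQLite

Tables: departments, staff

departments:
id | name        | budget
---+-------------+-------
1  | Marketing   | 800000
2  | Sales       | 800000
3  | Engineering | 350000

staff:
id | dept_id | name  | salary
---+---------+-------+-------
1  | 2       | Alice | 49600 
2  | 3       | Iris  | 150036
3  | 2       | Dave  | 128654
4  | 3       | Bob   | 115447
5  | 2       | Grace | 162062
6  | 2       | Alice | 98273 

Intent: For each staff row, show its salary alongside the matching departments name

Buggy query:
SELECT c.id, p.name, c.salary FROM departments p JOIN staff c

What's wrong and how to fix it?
Bug: JOIN with no ON clause produces a cartesian product; every staff row pairs with every departments row

Fix: Specify the join condition linking the foreign key to the parent id

Corrected query:
SELECT c.id, p.name, c.salary FROM departments p JOIN staff c ON c.dept_id = p.id

Result:
id | name        | salary
---+-------------+-------
1  | Sales       | 49600 
2  | Engineering | 150036
3  | Sales       | 128654
4  | Engineering | 115447
5  | Sales       | 162062
6  | Sales       | 98273 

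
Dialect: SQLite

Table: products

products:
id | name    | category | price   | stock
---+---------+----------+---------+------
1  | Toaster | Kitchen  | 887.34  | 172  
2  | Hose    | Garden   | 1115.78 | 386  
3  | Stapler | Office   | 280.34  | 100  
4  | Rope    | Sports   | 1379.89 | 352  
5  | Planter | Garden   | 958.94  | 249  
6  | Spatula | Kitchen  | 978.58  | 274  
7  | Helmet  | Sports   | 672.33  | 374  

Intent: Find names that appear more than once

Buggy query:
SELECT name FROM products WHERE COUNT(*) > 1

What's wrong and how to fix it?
Bug: COUNT(*) is an aggregate and cannot be used in WHERE

Fix: GROUP BY name, then filter groups with HAVING COUNT(*) > 1

Corrected query:
SELECT name FROM products GROUP BY name HAVING COUNT(*) > 1

Result:
(no rows)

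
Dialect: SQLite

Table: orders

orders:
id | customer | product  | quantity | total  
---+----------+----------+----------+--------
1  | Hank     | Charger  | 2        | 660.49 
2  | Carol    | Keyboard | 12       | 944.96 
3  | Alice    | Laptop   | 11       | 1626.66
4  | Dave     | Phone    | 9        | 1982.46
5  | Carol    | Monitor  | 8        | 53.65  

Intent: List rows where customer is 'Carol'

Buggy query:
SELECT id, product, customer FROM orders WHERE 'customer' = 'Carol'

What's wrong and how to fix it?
Bug: 'customer' in single quotes is a string literal, not the column; the comparison is literal-vs-literal and never true

Fix: Reference the column as customer without single quotes

Corrected query:
SELECT id, product, customer FROM orders WHERE customer = 'Carol'

Result:
id | product  | customer
---+----------+---------
2  | Keyboard | Carol   
5  | Monitor  | Carol   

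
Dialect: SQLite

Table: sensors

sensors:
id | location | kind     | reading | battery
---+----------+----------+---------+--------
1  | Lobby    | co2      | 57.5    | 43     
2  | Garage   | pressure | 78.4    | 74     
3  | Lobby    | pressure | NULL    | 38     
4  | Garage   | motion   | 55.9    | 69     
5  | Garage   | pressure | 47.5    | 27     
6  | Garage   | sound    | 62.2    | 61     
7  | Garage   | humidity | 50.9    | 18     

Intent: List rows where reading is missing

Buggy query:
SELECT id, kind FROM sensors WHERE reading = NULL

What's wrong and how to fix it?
Bug: '= NULL' is always unknown in SQL three-valued logic, so no rows match

Fix: Use IS NULL to test for NULL

Corrected query:
SELECT id, kind FROM sensors WHERE reading IS NULL

Result:
id | kind    
---+---------
3  | pressure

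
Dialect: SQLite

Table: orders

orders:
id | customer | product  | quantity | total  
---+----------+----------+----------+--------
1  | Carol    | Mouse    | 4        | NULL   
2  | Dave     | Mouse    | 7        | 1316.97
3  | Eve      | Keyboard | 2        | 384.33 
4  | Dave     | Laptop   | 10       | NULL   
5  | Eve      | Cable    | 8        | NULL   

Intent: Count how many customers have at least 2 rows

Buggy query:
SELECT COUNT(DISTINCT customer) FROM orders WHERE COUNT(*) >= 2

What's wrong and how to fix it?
Bug: WHERE filters individual rows, not groups, so a group-level COUNT is invalid there

Fix: Group first with HAVING COUNT(*) >= 2, then COUNT the resulting groups

Corrected query:
SELECT COUNT(*) FROM (SELECT customer FROM orders GROUP BY customer HAVING COUNT(*) >= 2)

Result:
COUNT(*)
--------
2       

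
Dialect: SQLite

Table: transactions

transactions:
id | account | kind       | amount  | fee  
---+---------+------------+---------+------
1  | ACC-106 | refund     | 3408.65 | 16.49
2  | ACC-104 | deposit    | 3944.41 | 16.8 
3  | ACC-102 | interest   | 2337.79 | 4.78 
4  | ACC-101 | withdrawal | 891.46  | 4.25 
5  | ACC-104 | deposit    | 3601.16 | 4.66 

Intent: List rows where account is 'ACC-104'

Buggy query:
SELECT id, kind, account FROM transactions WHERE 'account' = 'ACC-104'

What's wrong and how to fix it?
Bug: 'account' in single quotes is a string literal, not the column; the comparison is literal-vs-literal and never true

Fix: Reference the column as account without single quotes

Corrected query:
SELECT id, kind, account FROM transactions WHERE account = 'ACC-104'

Result:
id | kind    | account
---+---------+--------
2  | deposit | ACC-104
5  | deposit | ACC-104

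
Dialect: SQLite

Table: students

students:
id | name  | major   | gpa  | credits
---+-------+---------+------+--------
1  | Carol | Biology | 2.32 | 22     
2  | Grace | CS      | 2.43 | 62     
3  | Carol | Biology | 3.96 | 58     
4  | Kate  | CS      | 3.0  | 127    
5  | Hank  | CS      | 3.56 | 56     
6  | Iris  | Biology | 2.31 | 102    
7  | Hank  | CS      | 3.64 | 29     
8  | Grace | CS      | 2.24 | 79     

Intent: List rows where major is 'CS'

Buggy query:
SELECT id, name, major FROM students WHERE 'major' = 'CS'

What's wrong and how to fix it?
Bug: Single quotes denote string literals in SQL; the column name is being compared as a constant string

Fix: Remove the quotes around the column name (or use double quotes for an identifier)

Corrected query:
SELECT id, name, major FROM students WHERE major = 'CS'

Result:
id | name  | major
---+-------+------
2  | Grace | CS   
4  | Kate  | CS   
5  | Hank  | CS   
7  | Hank  | CS   
8  | Grace | CS   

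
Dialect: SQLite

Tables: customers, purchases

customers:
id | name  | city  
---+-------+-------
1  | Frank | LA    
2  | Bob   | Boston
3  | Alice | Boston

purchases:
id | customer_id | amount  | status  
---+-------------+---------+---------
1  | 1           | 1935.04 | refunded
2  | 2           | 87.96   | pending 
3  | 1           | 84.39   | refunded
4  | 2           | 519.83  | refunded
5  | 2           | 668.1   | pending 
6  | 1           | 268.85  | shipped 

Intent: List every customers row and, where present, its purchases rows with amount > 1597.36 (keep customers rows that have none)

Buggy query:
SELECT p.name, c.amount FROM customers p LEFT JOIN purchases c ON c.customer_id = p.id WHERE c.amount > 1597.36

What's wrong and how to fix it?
Bug: A WHERE condition on the right-hand table after LEFT JOIN drops unmatched parents

Fix: Move the right-table condition into the ON clause so unmatched parents are kept

Corrected query:
SELECT p.name, c.amount FROM customers p LEFT JOIN purchases c ON c.customer_id = p.id AND c.amount > 1597.36

Result:
name  | amount 
------+--------
Frank | 1935.04
Bob   | NULL   
Alice | NULL   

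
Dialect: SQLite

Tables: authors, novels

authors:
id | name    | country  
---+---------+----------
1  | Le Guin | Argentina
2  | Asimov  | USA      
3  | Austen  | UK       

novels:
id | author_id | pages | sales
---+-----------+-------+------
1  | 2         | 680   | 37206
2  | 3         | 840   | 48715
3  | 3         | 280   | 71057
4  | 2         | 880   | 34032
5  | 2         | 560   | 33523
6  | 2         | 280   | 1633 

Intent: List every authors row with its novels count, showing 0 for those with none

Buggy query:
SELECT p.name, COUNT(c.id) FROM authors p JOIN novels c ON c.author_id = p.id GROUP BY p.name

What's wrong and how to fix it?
Bug: An inner join excludes parents with zero children

Fix: Use LEFT JOIN so parents without children still appear (COUNT(c.id) gives 0)

Corrected query:
SELECT p.name, COUNT(c.id) FROM authors p LEFT JOIN novels c ON c.author_id = p.id GROUP BY p.name

Result:
name    | COUNT(c.id)
--------+------------
Asimov  | 4          
Austen  | 2          
Le Guin | 0          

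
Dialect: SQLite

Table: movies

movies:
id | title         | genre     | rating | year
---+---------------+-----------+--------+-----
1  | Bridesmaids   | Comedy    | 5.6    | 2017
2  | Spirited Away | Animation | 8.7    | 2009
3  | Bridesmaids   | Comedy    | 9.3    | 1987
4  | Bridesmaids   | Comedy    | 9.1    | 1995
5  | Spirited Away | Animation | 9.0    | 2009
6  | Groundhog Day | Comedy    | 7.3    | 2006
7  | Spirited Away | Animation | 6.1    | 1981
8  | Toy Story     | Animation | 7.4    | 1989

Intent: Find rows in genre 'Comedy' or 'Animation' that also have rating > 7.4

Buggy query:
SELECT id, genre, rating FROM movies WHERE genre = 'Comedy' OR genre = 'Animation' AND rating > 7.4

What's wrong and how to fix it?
Bug: Without parentheses, AND is evaluated before OR, so the rating filter only applies to the 'Animation' branch

Fix: Add parentheses around the OR so the AND applies to both alternatives

Corrected query:
SELECT id, genre, rating FROM movies WHERE (genre = 'Comedy' OR genre = 'Animation') AND rating > 7.4

Result:
id | genre     | rating
---+-----------+-------
2  | Animation | 8.7   
3  | Comedy    | 9.3   
4  | Comedy    | 9.1   
5  | Animation | 9     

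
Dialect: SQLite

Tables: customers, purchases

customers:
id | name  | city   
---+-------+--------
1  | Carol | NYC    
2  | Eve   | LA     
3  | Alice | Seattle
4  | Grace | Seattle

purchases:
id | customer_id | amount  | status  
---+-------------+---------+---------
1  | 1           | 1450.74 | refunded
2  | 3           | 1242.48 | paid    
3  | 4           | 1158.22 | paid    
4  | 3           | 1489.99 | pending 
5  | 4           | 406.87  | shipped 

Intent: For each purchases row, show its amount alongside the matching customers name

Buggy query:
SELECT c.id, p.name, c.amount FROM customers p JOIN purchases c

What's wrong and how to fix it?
Bug: Missing join condition: each purchases row is matched to all customers rows instead of just its own

Fix: Specify the join condition linking the foreign key to the parent id

Corrected query:
SELECT c.id, p.name, c.amount FROM customers p JOIN purchases c ON c.customer_id = p.id

Result:
id | name  | amount 
---+-------+--------
1  | Carol | 1450.74
2  | Alice | 1242.48
3  | Grace | 1158.22
4  | Alice | 1489.99
5  | Grace | 406.87 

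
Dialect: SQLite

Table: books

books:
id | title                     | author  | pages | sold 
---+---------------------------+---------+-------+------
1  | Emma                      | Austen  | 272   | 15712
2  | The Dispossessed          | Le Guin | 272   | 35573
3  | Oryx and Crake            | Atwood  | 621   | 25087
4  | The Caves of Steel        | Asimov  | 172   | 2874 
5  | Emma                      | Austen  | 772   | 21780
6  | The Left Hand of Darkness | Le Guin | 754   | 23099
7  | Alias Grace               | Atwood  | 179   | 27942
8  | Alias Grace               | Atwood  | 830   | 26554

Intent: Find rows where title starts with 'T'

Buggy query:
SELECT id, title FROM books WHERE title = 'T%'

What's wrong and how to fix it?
Bug: Wildcards only work with LIKE; '=' treats '%' as a literal character

Fix: Replace '=' with LIKE so 'T%' is treated as a pattern

Corrected query:
SELECT id, title FROM books WHERE title LIKE 'T%'

Result:
id | title                    
---+--------------------------
2  | The Dispossessed         
4  | The Caves of Steel       
6  | The Left Hand of Darkness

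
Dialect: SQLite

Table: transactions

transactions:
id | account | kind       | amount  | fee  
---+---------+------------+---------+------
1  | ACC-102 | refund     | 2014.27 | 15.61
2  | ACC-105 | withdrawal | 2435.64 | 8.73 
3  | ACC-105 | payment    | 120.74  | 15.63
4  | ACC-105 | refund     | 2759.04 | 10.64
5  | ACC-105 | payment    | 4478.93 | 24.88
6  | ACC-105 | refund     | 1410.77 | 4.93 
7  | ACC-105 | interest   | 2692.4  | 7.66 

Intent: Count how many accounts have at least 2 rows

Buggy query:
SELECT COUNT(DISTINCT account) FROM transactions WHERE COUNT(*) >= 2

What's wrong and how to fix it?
Bug: COUNT(*) cannot appear in WHERE; the per-group count doesn't exist yet

Fix: Use a subquery that GROUPs and filters with HAVING, then count its rows

Corrected query:
SELECT COUNT(*) FROM (SELECT account FROM transactions GROUP BY account HAVING COUNT(*) >= 2)

Result:
COUNT(*)
--------
1       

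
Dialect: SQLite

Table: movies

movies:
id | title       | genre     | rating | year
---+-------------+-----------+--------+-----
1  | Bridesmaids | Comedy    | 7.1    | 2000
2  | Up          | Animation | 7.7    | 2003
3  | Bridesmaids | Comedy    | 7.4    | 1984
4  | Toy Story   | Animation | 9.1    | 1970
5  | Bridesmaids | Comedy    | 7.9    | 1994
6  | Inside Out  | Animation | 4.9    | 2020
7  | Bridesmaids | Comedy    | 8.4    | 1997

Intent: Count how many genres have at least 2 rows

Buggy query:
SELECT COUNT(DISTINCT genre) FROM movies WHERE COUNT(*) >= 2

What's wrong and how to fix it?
Bug: WHERE filters individual rows, not groups, so a group-level COUNT is invalid there

Fix: Use a subquery that GROUPs and filters with HAVING, then count its rows

Corrected query:
SELECT COUNT(*) FROM (SELECT genre FROM movies GROUP BY genre HAVING COUNT(*) >= 2)

Result:
COUNT(*)
--------
2       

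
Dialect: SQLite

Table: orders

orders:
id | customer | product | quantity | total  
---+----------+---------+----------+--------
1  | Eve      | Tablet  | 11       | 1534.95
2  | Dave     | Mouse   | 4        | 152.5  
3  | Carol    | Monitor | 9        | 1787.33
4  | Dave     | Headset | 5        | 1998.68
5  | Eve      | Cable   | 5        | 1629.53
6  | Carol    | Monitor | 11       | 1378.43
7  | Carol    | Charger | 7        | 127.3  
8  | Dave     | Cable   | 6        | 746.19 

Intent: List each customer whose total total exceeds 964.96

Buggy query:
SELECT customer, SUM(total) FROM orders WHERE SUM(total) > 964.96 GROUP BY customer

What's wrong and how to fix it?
Bug: Aggregate functions cannot appear in a WHERE clause

Fix: Move the aggregate condition to a HAVING clause

Corrected query:
SELECT customer, SUM(total) FROM orders GROUP BY customer HAVING SUM(total) > 964.96

Result:
customer | SUM(total)
---------+-----------
Carol    | 3293.06   
Dave     | 2897.37   
Eve      | 3164.48   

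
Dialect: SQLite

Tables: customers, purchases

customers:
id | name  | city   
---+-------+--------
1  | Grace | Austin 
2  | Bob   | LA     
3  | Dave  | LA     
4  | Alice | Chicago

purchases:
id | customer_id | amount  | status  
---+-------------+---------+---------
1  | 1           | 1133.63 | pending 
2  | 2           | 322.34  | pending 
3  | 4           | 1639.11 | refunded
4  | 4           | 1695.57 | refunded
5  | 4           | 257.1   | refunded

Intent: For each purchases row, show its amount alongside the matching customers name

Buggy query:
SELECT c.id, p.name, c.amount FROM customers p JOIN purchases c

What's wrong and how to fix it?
Bug: JOIN with no ON clause produces a cartesian product; every purchases row pairs with every customers row

Fix: Specify the join condition linking the foreign key to the parent id

Corrected query:
SELECT c.id, p.name, c.amount FROM customers p JOIN purchases c ON c.customer_id = p.id

Result:
id | name  | amount 
---+-------+--------
1  | Grace | 1133.63
2  | Bob   | 322.34 
3  | Alice | 1639.11
4  | Alice | 1695.57
5  | Alice | 257.1  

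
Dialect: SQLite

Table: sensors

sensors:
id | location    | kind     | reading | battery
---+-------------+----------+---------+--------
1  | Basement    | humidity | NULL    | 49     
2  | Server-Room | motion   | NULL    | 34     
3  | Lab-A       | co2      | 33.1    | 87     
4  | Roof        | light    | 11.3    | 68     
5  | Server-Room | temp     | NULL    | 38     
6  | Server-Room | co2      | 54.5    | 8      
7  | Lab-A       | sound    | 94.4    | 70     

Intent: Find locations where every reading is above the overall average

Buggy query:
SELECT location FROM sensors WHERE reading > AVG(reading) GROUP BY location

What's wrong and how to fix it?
Bug: AVG() is an aggregate; it can't sit directly in WHERE

Fix: Use a subquery for AVG and a HAVING MIN(...) filter so the condition holds for every row in the group

Corrected query:
SELECT location FROM sensors GROUP BY location HAVING MIN(reading) > (SELECT AVG(reading) FROM sensors)

Result:
location   
-----------
Server-Room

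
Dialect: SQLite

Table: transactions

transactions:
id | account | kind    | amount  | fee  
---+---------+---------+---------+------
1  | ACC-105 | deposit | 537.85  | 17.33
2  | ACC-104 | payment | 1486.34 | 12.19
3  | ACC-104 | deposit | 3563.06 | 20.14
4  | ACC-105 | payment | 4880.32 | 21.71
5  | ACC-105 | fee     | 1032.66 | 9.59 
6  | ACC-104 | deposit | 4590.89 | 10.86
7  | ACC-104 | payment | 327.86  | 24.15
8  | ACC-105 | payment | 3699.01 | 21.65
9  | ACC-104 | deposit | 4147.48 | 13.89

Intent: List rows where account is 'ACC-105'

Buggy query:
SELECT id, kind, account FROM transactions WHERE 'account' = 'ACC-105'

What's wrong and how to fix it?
Bug: 'account' in single quotes is a string literal, not the column; the comparison is literal-vs-literal and never true

Fix: Remove the quotes around the column name (or use double quotes for an identifier)

Corrected query:
SELECT id, kind, account FROM transactions WHERE account = 'ACC-105'

Result:
id | kind    | account
---+---------+--------
1  | deposit | ACC-105
4  | payment | ACC-105
5  | fee     | ACC-105
8  | payment | ACC-105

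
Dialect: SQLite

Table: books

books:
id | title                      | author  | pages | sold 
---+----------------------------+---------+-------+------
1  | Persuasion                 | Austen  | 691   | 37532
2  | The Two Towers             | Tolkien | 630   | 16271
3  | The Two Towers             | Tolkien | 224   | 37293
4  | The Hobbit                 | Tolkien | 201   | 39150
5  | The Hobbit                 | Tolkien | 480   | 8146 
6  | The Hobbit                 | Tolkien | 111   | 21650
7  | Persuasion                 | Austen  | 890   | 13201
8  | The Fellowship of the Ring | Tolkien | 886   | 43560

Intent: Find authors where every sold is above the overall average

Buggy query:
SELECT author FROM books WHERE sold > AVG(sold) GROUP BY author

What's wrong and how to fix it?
Bug: WHERE evaluates per row before aggregation, so AVG() is unavailable

Fix: Compute the overall average in a scalar subquery and compare each group's MIN against it in HAVING

Corrected query:
SELECT author FROM books GROUP BY author HAVING MIN(sold) > (SELECT AVG(sold) FROM books)

Result:
(no rows)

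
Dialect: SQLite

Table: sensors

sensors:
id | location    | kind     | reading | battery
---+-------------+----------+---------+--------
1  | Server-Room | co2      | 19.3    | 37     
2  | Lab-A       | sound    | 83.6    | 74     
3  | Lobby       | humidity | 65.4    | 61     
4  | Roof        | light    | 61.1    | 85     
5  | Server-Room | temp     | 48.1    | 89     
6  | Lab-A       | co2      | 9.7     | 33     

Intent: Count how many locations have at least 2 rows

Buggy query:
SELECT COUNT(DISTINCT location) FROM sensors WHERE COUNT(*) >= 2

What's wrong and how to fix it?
Bug: WHERE filters individual rows, not groups, so a group-level COUNT is invalid there

Fix: Use a subquery that GROUPs and filters with HAVING, then count its rows

Corrected query:
SELECT COUNT(*) FROM (SELECT location FROM sensors GROUP BY location HAVING COUNT(*) >= 2)

Result:
COUNT(*)
--------
2       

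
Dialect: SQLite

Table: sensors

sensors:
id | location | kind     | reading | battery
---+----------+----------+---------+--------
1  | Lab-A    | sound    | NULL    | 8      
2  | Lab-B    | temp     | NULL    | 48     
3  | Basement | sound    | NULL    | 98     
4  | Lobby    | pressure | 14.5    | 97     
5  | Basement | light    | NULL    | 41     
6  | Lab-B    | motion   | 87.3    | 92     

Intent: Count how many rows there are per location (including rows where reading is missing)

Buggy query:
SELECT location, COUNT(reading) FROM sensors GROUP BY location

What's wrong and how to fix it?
Bug: COUNT(column) counts non-NULL values only; rows with NULL reading aren't counted

Fix: Replace COUNT(reading) with COUNT(*)

Corrected query:
SELECT location, COUNT(*) FROM sensors GROUP BY location

Result:
location | COUNT(*)
---------+---------
Basement | 2       
Lab-A    | 1       
Lab-B    | 2       
Lobby    | 1       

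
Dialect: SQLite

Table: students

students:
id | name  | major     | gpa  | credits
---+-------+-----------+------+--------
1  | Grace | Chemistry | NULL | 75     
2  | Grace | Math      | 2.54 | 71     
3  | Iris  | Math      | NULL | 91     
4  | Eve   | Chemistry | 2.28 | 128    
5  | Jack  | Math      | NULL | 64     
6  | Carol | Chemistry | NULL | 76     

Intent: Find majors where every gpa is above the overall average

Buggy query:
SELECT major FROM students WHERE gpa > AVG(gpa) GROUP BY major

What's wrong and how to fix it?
Bug: AVG() is an aggregate; it can't sit directly in WHERE

Fix: Compute the overall average in a scalar subquery and compare each group's MIN against it in HAVING

Corrected query:
SELECT major FROM students GROUP BY major HAVING MIN(gpa) > (SELECT AVG(gpa) FROM students)

Result:
major
-----
Math 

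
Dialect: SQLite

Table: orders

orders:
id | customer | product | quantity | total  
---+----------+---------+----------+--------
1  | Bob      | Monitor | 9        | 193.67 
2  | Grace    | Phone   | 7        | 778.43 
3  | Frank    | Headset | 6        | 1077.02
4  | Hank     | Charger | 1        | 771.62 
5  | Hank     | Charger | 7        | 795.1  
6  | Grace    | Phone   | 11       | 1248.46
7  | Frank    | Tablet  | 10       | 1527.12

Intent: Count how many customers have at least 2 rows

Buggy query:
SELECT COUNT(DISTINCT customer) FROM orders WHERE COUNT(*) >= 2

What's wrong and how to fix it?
Bug: COUNT(*) cannot appear in WHERE; the per-group count doesn't exist yet

Fix: Use a subquery that GROUPs and filters with HAVING, then count its rows

Corrected query:
SELECT COUNT(*) FROM (SELECT customer FROM orders GROUP BY customer HAVING COUNT(*) >= 2)

Result:
COUNT(*)
--------
3       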